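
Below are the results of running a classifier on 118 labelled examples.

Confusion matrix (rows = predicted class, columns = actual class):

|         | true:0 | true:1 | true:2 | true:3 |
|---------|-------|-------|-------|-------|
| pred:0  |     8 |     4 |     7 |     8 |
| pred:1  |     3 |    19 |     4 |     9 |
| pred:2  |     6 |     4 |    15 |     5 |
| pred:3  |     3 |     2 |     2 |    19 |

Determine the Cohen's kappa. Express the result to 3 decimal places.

0.357

Observed agreement pₒ = trace/N = 61/118 = 0.5169
Expected agreement pₑ = Σ (rowᵢ·colᵢ)/N² = (20·27 + 29·35 + 28·30 + 41·26)/118² = 0.2486
κ = (pₒ − pₑ)/(1 − pₑ) = (0.5169 − 0.2486)/(1 − 0.2486) = 0.357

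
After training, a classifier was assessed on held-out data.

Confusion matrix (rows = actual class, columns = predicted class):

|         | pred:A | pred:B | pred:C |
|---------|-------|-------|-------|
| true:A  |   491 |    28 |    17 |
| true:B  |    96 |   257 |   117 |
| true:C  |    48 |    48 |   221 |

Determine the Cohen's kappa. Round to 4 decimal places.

0.5895

Observed agreement pₒ = trace/N = 969/1323 = 0.73243
Expected agreement pₑ = Σ (rowᵢ·colᵢ)/N² = (536·635 + 470·333 + 317·355)/1323² = 0.34817
κ = (pₒ − pₑ)/(1 − pₑ) = (0.73243 − 0.34817)/(1 − 0.34817) = 0.5895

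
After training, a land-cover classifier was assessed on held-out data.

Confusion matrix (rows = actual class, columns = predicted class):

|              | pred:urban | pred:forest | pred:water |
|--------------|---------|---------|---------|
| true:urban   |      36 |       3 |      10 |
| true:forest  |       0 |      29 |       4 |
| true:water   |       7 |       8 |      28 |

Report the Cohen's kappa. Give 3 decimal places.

0.615

Observed agreement pₒ = trace/N = 93/125 = 0.7440
Expected agreement pₑ = Σ (rowᵢ·colᵢ)/N² = (49·43 + 33·40 + 43·42)/125² = 0.3349
κ = (pₒ − pₑ)/(1 − pₑ) = (0.7440 − 0.3349)/(1 − 0.3349) = 0.615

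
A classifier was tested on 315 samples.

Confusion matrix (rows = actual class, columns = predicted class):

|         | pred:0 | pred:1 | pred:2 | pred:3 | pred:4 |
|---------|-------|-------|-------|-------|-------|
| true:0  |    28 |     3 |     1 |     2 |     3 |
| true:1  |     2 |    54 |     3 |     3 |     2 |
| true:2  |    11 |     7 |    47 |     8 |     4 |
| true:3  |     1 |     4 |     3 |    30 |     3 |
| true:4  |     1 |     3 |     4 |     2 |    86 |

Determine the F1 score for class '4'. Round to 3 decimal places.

0.887

F1 score = 2·TP/(2·TP+FP+FN).
4: TP=86, FP=3+2+4+3=12, FN=1+3+4+2=10 → 172/194 = 0.8866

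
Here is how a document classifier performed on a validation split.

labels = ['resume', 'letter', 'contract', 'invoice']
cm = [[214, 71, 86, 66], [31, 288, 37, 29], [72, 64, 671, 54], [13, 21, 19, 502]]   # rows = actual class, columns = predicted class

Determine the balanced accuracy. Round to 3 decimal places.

Balanced accuracy = mean of per-class recall.
  resume: recall = 214/437 = 0.4897
  letter: recall = 288/385 = 0.7481
  contract: recall = 671/861 = 0.7793
  invoice: recall = 502/555 = 0.9045
Mean = (0.4897 + 0.7481 + 0.7793 + 0.9045) / 4 = 0.730

0.730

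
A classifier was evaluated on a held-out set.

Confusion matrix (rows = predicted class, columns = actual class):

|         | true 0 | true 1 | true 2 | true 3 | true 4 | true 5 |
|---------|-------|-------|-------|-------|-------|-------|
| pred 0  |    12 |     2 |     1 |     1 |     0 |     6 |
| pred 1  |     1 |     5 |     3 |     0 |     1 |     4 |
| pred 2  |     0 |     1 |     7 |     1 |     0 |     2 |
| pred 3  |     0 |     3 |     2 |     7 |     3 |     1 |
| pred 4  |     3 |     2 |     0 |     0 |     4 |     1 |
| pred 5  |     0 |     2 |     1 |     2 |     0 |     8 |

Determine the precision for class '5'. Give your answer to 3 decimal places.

0.615

One-vs-rest for '5': TP = diagonal; FP = other classes predicted '5'; FN = '5' predicted as other.
precision = TP/(TP+FP).
5: TP=8, FP=0+2+1+2+0=5 → 8/13 = 0.6154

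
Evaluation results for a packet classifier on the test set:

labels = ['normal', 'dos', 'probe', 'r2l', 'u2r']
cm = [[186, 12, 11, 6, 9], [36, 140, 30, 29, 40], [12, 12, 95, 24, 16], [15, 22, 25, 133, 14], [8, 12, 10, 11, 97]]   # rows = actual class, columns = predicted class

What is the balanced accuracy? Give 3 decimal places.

Balanced accuracy = mean of per-class recall.
  normal: recall = 186/224 = 0.8304
  dos: recall = 140/275 = 0.5091
  probe: recall = 95/159 = 0.5975
  r2l: recall = 133/209 = 0.6364
  u2r: recall = 97/138 = 0.7029
Mean = (0.8304 + 0.5091 + 0.5975 + 0.6364 + 0.7029) / 5 = 0.655

0.655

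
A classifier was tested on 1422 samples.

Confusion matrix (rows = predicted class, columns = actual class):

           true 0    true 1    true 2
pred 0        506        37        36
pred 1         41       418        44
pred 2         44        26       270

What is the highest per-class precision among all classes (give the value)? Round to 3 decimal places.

0.874

Per-class precision (TP/(TP+FP)):
  0: TP=506, FP=37+36=73 → 506/579 = 0.8739
  1: TP=418, FP=41+44=85 → 418/503 = 0.8310
  2: TP=270, FP=44+26=70 → 270/340 = 0.7941
Highest is class '0' with precision = 0.874.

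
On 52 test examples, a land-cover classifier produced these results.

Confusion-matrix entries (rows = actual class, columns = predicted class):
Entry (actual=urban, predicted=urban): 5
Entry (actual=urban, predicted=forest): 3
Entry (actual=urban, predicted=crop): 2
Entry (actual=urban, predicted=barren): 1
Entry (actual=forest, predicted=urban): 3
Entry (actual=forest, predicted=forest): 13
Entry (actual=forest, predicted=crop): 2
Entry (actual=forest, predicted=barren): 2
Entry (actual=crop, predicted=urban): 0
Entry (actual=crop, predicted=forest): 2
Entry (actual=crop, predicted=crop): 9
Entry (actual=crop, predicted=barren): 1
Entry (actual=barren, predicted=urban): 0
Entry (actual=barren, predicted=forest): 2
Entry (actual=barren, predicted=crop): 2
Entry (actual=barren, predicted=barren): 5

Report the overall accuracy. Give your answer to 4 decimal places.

0.6154

Accuracy = trace / total = (5+13+9+5=32) / 52 = 32/52 = 0.6154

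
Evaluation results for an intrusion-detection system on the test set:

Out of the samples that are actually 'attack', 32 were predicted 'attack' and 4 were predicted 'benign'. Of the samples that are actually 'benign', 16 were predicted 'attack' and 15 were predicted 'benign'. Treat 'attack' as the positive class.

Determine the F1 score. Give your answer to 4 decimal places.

0.7619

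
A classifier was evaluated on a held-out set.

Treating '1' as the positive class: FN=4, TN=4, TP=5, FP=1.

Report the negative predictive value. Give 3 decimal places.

0.500

NPV = TN/(TN+FN) = 4/(4+4) = 0.500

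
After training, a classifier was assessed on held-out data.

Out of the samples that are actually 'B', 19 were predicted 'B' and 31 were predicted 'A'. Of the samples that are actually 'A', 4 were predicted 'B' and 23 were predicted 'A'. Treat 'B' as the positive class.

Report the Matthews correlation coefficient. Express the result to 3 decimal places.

0.242

MCC = (TP·TN − FP·FN) / √((TP+FP)(TP+FN)(TN+FP)(TN+FN))
Numerator = 19·23 − 4·31 = 313
Denominator = √(23·50·27·54) = √1676700 = 1294.8745
MCC = 313 / 1294.8745 = 0.242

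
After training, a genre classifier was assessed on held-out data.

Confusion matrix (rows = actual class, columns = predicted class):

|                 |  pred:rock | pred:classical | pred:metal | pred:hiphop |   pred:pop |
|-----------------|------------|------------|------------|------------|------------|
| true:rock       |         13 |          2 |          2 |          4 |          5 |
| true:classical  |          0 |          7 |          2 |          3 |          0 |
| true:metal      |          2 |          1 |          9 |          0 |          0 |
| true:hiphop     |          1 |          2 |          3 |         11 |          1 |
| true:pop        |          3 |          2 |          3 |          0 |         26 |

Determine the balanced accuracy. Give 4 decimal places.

Balanced accuracy = mean of per-class recall.
  rock: recall = 13/26 = 0.50000
  classical: recall = 7/12 = 0.58333
  metal: recall = 9/12 = 0.75000
  hiphop: recall = 11/18 = 0.61111
  pop: recall = 26/34 = 0.76471
Mean = (0.50000 + 0.58333 + 0.75000 + 0.61111 + 0.76471) / 5 = 0.6418

0.6418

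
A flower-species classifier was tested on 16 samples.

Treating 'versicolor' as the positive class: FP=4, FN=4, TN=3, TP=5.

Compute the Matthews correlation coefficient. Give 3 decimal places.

MCC = (TP·TN − FP·FN) / √((TP+FP)(TP+FN)(TN+FP)(TN+FN))
Numerator = 5·3 − 4·4 = -1
Denominator = √(9·9·7·7) = √3969 = 63.0000
MCC = -1 / 63.0000 = -0.016

-0.016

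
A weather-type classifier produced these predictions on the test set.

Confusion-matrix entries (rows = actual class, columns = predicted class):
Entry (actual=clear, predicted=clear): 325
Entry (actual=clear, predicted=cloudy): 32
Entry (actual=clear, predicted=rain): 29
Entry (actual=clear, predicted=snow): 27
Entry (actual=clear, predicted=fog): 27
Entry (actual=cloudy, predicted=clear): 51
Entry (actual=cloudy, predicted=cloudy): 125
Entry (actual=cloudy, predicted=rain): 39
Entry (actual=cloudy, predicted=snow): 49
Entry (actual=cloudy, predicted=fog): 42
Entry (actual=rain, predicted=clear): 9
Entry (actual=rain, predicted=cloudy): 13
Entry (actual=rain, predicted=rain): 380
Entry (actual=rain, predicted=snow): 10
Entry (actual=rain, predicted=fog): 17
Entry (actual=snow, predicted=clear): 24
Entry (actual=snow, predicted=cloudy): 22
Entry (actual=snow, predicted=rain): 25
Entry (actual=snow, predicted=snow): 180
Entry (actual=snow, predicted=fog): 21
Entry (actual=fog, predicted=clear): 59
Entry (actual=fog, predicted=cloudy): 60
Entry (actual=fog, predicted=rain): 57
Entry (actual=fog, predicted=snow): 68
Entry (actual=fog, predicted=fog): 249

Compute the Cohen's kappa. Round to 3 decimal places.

0.558

Observed agreement pₒ = trace/N = 1259/1940 = 0.6490
Expected agreement pₑ = Σ (rowᵢ·colᵢ)/N² = (440·468 + 306·252 + 429·530 + 272·334 + 493·356)/1940² = 0.2064
κ = (pₒ − pₑ)/(1 − pₑ) = (0.6490 − 0.2064)/(1 − 0.2064) = 0.558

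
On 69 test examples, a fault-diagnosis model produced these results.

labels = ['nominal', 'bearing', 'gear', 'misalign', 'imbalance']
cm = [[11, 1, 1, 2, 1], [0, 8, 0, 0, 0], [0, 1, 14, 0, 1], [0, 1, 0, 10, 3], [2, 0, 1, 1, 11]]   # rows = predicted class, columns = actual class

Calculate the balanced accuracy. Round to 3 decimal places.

Balanced accuracy = mean of per-class recall.
  nominal: recall = 11/13 = 0.8462
  bearing: recall = 8/11 = 0.7273
  gear: recall = 14/16 = 0.8750
  misalign: recall = 10/13 = 0.7692
  imbalance: recall = 11/16 = 0.6875
Mean = (0.8462 + 0.7273 + 0.8750 + 0.7692 + 0.6875) / 5 = 0.781

0.781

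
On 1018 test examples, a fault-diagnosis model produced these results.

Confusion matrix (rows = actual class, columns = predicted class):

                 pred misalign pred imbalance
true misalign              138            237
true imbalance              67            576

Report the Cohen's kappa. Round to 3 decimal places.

Observed agreement pₒ = trace/N = 714/1018 = 0.7014
Expected agreement pₑ = Σ (rowᵢ·colᵢ)/N² = (375·205 + 643·813)/1018² = 0.5786
κ = (pₒ − pₑ)/(1 − pₑ) = (0.7014 − 0.5786)/(1 − 0.5786) = 0.291

0.291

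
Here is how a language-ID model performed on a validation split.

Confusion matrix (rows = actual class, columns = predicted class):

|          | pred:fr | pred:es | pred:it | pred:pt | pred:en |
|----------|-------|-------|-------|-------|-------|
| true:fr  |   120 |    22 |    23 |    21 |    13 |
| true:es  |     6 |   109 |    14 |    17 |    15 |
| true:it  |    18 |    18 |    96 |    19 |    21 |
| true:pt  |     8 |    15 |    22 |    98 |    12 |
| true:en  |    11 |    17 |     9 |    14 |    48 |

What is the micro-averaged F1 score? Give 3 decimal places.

0.599

Micro-averaging pools counts across classes: ΣTP=471, ΣFP=315, ΣFN=315.
Micro-F1 score = 2·TP/(2·TP+FP+FN) on pooled counts = 0.599 (equals overall accuracy in single-label multiclass).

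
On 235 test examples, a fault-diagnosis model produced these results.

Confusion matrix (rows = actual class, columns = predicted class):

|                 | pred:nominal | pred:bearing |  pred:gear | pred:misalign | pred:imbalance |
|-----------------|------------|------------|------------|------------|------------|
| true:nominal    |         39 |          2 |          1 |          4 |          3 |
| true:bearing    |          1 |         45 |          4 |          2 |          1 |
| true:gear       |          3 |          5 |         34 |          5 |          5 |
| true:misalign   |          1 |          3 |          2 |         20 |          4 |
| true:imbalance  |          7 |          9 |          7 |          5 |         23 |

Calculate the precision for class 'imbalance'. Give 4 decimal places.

0.6389

precision = TP/(TP+FP).
imbalance: TP=23, FP=3+1+5+4=13 → 23/36 = 0.63889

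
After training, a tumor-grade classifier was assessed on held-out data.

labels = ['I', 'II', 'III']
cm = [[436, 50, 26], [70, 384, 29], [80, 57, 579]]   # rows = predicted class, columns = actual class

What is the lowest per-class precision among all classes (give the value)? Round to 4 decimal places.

0.7950

Per-class precision (TP/(TP+FP)):
  I: TP=436, FP=50+26=76 → 436/512 = 0.85156
  II: TP=384, FP=70+29=99 → 384/483 = 0.79503
  III: TP=579, FP=80+57=137 → 579/716 = 0.80866
Lowest is class 'II' with precision = 0.7950.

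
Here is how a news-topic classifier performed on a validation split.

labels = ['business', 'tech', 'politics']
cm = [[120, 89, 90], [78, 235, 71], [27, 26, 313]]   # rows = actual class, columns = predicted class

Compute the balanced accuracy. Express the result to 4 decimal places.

0.6228

Balanced accuracy = mean of per-class recall.
  business: recall = 120/299 = 0.40134
  tech: recall = 235/384 = 0.61198
  politics: recall = 313/366 = 0.85519
Mean = (0.40134 + 0.61198 + 0.85519) / 3 = 0.6228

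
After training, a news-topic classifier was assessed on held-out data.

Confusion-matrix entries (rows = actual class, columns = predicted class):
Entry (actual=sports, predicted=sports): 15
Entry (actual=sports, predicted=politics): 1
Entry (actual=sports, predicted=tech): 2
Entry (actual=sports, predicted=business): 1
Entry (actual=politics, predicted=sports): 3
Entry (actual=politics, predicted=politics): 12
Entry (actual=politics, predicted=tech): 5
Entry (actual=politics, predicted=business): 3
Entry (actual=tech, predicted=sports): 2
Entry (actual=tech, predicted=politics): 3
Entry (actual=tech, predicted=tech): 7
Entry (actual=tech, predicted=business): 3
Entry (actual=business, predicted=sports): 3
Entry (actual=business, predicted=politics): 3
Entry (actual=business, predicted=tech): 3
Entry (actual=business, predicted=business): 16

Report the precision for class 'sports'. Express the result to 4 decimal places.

precision = TP/(TP+FP).
sports: TP=15, FP=3+2+3=8 → 15/23 = 0.65217

0.6522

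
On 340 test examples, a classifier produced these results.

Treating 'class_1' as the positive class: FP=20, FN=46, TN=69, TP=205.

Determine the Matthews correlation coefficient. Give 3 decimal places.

0.550

MCC = (TP·TN − FP·FN) / √((TP+FP)(TP+FN)(TN+FP)(TN+FN))
Numerator = 205·69 − 20·46 = 13225
Denominator = √(225·251·89·115) = √578021625 = 24042.0803
MCC = 13225 / 24042.0803 = 0.550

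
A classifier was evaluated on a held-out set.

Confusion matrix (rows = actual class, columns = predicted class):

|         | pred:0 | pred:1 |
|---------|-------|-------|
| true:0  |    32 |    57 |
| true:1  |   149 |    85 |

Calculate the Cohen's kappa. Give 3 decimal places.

Observed agreement pₒ = trace/N = 117/323 = 0.3622
Expected agreement pₑ = Σ (rowᵢ·colᵢ)/N² = (89·181 + 234·142)/323² = 0.4729
κ = (pₒ − pₑ)/(1 − pₑ) = (0.3622 − 0.4729)/(1 − 0.4729) = -0.210

-0.210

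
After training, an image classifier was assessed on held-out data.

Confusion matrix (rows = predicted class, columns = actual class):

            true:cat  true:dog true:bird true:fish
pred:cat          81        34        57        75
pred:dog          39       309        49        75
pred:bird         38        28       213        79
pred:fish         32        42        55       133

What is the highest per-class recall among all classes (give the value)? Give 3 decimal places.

Per-class recall (TP/(TP+FN)):
  cat: TP=81, FN=39+38+32=109 → 81/190 = 0.4263
  dog: TP=309, FN=34+28+42=104 → 309/413 = 0.7482
  bird: TP=213, FN=57+49+55=161 → 213/374 = 0.5695
  fish: TP=133, FN=75+75+79=229 → 133/362 = 0.3674
Highest is class 'dog' with recall = 0.748.

0.748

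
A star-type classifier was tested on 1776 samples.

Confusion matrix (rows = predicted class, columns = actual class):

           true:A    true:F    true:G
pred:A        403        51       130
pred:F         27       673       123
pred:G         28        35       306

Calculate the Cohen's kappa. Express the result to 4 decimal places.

0.6596

Observed agreement pₒ = trace/N = 1382/1776 = 0.77815
Expected agreement pₑ = Σ (rowᵢ·colᵢ)/N² = (458·584 + 759·823 + 559·369)/1776² = 0.34824
κ = (pₒ − pₑ)/(1 − pₑ) = (0.77815 − 0.34824)/(1 − 0.34824) = 0.6596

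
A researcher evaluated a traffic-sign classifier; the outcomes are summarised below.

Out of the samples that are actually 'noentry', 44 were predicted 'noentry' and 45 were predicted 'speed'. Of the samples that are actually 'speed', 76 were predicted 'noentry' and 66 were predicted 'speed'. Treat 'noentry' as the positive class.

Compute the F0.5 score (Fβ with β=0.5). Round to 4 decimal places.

0.3866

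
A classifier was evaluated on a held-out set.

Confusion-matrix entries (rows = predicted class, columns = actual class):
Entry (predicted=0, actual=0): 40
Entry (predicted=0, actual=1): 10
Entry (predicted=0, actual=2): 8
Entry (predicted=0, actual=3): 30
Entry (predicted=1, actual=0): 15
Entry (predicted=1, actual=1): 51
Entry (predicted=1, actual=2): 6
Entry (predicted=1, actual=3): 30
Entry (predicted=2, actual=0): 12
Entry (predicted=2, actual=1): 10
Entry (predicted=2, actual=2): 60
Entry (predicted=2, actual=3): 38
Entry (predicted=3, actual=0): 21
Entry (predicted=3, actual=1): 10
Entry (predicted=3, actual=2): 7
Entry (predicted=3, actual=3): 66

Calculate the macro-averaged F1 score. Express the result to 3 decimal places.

0.525

Per-class F1 score (2·TP/(2·TP+FP+FN)):
  0: TP=40, FP=10+8+30=48, FN=15+12+21=48 → 80/176 = 0.4545
  1: TP=51, FP=15+6+30=51, FN=10+10+10=30 → 102/183 = 0.5574
  2: TP=60, FP=12+10+38=60, FN=8+6+7=21 → 120/201 = 0.5970
  3: TP=66, FP=21+10+7=38, FN=30+30+38=98 → 132/268 = 0.4925
Macro-F1 score = mean = (0.4545 + 0.5574 + 0.5970 + 0.4925) / 4 = 0.525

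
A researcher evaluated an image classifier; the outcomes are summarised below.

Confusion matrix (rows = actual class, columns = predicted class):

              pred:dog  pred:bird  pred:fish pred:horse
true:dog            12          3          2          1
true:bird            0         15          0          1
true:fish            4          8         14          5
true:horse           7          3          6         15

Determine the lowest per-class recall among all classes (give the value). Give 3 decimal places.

Per-class recall (TP/(TP+FN)):
  dog: TP=12, FN=3+2+1=6 → 12/18 = 0.6667
  bird: TP=15, FN=0+0+1=1 → 15/16 = 0.9375
  fish: TP=14, FN=4+8+5=17 → 14/31 = 0.4516
  horse: TP=15, FN=7+3+6=16 → 15/31 = 0.4839
Lowest is class 'fish' with recall = 0.452.

0.452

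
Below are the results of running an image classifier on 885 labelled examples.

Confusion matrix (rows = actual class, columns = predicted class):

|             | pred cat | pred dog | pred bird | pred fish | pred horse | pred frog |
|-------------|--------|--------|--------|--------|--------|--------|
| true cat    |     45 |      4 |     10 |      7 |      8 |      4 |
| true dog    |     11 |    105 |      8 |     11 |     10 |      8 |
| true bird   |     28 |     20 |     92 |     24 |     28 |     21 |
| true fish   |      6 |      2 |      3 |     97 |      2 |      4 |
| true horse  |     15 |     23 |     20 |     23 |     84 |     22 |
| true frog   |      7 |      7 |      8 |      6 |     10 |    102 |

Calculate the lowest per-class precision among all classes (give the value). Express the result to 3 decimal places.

0.402

Per-class precision (TP/(TP+FP)):
  cat: TP=45, FP=11+28+6+15+7=67 → 45/112 = 0.4018
  dog: TP=105, FP=4+20+2+23+7=56 → 105/161 = 0.6522
  bird: TP=92, FP=10+8+3+20+8=49 → 92/141 = 0.6525
  fish: TP=97, FP=7+11+24+23+6=71 → 97/168 = 0.5774
  horse: TP=84, FP=8+10+28+2+10=58 → 84/142 = 0.5915
  frog: TP=102, FP=4+8+21+4+22=59 → 102/161 = 0.6335
Lowest is class 'cat' with precision = 0.402.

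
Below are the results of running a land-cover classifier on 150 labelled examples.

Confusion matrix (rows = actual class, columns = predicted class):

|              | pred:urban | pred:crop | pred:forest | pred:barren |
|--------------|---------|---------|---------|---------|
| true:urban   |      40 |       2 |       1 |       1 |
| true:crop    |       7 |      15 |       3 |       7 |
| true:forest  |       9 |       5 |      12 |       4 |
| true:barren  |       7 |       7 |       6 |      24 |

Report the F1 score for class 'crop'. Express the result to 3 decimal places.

0.492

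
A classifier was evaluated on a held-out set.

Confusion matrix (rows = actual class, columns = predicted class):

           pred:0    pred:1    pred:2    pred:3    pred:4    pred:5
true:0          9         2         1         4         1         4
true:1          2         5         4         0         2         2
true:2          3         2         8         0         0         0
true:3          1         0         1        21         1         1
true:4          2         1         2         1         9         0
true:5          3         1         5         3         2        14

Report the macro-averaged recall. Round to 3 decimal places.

Per-class recall (TP/(TP+FN)):
  0: TP=9, FN=2+1+4+1+4=12 → 9/21 = 0.4286
  1: TP=5, FN=2+4+0+2+2=10 → 5/15 = 0.3333
  2: TP=8, FN=3+2+0+0+0=5 → 8/13 = 0.6154
  3: TP=21, FN=1+0+1+1+1=4 → 21/25 = 0.8400
  4: TP=9, FN=2+1+2+1+0=6 → 9/15 = 0.6000
  5: TP=14, FN=3+1+5+3+2=14 → 14/28 = 0.5000
Macro-recall = mean = (0.4286 + 0.3333 + 0.6154 + 0.8400 + 0.6000 + 0.5000) / 6 = 0.553

0.553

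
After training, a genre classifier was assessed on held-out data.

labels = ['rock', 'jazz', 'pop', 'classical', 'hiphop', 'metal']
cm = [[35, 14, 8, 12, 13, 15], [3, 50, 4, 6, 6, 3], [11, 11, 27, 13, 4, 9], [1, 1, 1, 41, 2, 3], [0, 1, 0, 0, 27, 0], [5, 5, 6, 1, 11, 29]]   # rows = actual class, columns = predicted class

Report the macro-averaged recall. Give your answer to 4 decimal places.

0.6208

Per-class recall (TP/(TP+FN)):
  rock: TP=35, FN=14+8+12+13+15=62 → 35/97 = 0.36082
  jazz: TP=50, FN=3+4+6+6+3=22 → 50/72 = 0.69444
  pop: TP=27, FN=11+11+13+4+9=48 → 27/75 = 0.36000
  classical: TP=41, FN=1+1+1+2+3=8 → 41/49 = 0.83673
  hiphop: TP=27, FN=0+1+0+0+0=1 → 27/28 = 0.96429
  metal: TP=29, FN=5+5+6+1+11=28 → 29/57 = 0.50877
Macro-recall = mean = (0.36082 + 0.69444 + 0.36000 + 0.83673 + 0.96429 + 0.50877) / 6 = 0.6208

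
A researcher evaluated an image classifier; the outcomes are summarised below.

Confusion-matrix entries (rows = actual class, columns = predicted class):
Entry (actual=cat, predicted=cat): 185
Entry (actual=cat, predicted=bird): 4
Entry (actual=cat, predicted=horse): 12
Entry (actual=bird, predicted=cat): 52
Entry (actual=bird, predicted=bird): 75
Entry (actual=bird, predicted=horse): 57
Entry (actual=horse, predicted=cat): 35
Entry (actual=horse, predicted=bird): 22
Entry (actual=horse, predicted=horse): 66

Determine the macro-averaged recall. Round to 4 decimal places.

Per-class recall (TP/(TP+FN)):
  cat: TP=185, FN=4+12=16 → 185/201 = 0.92040
  bird: TP=75, FN=52+57=109 → 75/184 = 0.40761
  horse: TP=66, FN=35+22=57 → 66/123 = 0.53659
Macro-recall = mean = (0.92040 + 0.40761 + 0.53659) / 3 = 0.6215

0.6215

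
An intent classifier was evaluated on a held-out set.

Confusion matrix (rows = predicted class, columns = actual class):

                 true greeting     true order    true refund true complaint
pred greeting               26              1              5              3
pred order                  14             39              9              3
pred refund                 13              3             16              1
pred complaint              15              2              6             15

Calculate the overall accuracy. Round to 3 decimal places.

0.561

Accuracy = trace / total = (26+39+16+15=96) / 171 = 96/171 = 0.561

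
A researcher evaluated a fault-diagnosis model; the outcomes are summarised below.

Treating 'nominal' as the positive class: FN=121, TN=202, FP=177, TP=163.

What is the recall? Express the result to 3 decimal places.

0.574

Recall = TP/(TP+FN) = 163/(163+121) = 163/284 = 0.574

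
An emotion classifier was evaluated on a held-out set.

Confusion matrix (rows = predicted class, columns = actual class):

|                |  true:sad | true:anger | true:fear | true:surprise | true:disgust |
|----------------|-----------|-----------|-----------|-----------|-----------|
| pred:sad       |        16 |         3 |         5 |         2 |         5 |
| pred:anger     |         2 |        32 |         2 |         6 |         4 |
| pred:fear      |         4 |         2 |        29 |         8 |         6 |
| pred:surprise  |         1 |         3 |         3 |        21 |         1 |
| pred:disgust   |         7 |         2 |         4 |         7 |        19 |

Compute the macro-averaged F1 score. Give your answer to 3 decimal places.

Per-class F1 score (2·TP/(2·TP+FP+FN)):
  sad: TP=16, FP=3+5+2+5=15, FN=2+4+1+7=14 → 32/61 = 0.5246
  anger: TP=32, FP=2+2+6+4=14, FN=3+2+3+2=10 → 64/88 = 0.7273
  fear: TP=29, FP=4+2+8+6=20, FN=5+2+3+4=14 → 58/92 = 0.6304
  surprise: TP=21, FP=1+3+3+1=8, FN=2+6+8+7=23 → 42/73 = 0.5753
  disgust: TP=19, FP=7+2+4+7=20, FN=5+4+6+1=16 → 38/74 = 0.5135
Macro-F1 score = mean = (0.5246 + 0.7273 + 0.6304 + 0.5753 + 0.5135) / 5 = 0.594

0.594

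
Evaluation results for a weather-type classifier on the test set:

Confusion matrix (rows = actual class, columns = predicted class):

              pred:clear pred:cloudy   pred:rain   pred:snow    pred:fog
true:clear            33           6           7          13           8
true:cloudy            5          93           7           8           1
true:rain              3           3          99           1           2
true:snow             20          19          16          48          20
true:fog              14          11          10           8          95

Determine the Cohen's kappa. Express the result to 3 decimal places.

0.584

Observed agreement pₒ = trace/N = 368/550 = 0.6691
Expected agreement pₑ = Σ (rowᵢ·colᵢ)/N² = (67·75 + 114·132 + 108·139 + 123·78 + 138·126)/550² = 0.2052
κ = (pₒ − pₑ)/(1 − pₑ) = (0.6691 − 0.2052)/(1 − 0.2052) = 0.584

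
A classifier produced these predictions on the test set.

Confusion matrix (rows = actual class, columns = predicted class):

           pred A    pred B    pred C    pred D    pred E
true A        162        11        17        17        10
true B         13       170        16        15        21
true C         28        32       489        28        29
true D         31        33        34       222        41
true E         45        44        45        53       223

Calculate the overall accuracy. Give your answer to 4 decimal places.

0.6922

Accuracy = trace / total = (162+170+489+222+223=1266) / 1829 = 1266/1829 = 0.6922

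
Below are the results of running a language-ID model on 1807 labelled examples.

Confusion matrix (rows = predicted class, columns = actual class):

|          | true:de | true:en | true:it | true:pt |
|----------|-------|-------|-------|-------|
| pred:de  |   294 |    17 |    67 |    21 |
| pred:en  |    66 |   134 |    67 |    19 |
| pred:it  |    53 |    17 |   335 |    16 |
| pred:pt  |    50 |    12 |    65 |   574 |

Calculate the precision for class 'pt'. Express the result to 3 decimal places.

Treat 'pt' as positive and all other classes as negative.
precision = TP/(TP+FP).
pt: TP=574, FP=50+12+65=127 → 574/701 = 0.8188

0.819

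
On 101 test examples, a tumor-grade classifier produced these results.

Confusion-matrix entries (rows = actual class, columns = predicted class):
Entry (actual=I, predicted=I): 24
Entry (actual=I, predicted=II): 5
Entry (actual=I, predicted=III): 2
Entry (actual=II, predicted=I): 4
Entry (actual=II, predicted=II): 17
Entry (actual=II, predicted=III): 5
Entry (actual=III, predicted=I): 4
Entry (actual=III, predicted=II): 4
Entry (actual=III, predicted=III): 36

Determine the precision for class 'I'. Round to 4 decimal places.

Treat 'I' as positive and all other classes as negative.
precision = TP/(TP+FP).
I: TP=24, FP=4+4=8 → 24/32 = 0.75000

0.7500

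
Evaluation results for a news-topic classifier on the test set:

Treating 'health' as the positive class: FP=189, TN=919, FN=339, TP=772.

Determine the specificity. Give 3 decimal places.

0.829

Specificity = TN/(TN+FP) = 919/(919+189) = 0.829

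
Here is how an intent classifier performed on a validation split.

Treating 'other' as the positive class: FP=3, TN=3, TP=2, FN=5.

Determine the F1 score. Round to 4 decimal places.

0.3333

Precision = TP/(TP+FP) = 2/5 = 0.4000
Recall = TP/(TP+FN) = 2/7 = 0.2857
F1 = 2·TP/(2·TP+FP+FN) = 4/12 = 0.3333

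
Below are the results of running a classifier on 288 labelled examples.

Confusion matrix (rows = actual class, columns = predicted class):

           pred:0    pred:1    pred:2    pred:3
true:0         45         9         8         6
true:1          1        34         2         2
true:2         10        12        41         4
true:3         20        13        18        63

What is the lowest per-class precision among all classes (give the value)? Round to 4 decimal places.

0.5000

Per-class precision (TP/(TP+FP)):
  0: TP=45, FP=1+10+20=31 → 45/76 = 0.59211
  1: TP=34, FP=9+12+13=34 → 34/68 = 0.50000
  2: TP=41, FP=8+2+18=28 → 41/69 = 0.59420
  3: TP=63, FP=6+2+4=12 → 63/75 = 0.84000
Lowest is class '1' with precision = 0.5000.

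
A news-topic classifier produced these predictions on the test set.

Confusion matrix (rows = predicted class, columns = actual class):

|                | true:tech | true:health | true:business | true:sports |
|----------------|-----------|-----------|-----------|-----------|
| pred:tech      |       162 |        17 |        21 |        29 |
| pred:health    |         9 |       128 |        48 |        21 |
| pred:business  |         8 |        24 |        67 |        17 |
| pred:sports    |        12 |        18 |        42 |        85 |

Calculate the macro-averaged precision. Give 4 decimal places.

0.6119

Per-class precision (TP/(TP+FP)):
  tech: TP=162, FP=17+21+29=67 → 162/229 = 0.70742
  health: TP=128, FP=9+48+21=78 → 128/206 = 0.62136
  business: TP=67, FP=8+24+17=49 → 67/116 = 0.57759
  sports: TP=85, FP=12+18+42=72 → 85/157 = 0.54140
Macro-precision = mean = (0.70742 + 0.62136 + 0.57759 + 0.54140) / 4 = 0.6119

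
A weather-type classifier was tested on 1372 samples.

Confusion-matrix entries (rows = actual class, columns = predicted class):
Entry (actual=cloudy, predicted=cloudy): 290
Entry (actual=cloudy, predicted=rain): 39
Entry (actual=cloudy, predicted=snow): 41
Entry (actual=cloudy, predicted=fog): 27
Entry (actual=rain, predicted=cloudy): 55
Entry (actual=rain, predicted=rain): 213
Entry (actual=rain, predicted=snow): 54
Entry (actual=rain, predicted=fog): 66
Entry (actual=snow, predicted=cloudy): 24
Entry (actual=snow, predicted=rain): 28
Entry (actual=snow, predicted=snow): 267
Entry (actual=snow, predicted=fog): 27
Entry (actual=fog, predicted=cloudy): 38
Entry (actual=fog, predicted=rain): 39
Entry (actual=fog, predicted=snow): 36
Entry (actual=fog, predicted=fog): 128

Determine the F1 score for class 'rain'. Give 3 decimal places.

Take TP from the diagonal, FP from the rest of the 'rain' prediction marginal, FN from the rest of the 'rain' actual marginal.
F1 score = 2·TP/(2·TP+FP+FN).
rain: TP=213, FP=39+28+39=106, FN=55+54+66=175 → 426/707 = 0.6025

0.603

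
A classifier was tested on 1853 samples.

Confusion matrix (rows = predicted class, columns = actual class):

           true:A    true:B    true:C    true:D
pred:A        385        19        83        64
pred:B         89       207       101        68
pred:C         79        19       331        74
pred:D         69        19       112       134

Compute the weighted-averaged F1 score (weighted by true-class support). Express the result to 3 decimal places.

0.572

Per-class F1 score (2·TP/(2·TP+FP+FN)):
  A: TP=385, FP=19+83+64=166, FN=89+79+69=237 → 770/1173 = 0.6564
  B: TP=207, FP=89+101+68=258, FN=19+19+19=57 → 414/729 = 0.5679
  C: TP=331, FP=79+19+74=172, FN=83+101+112=296 → 662/1130 = 0.5858
  D: TP=134, FP=69+19+112=200, FN=64+68+74=206 → 268/674 = 0.3976
Weighted-F1 score = Σ (supportᵢ/N)·F1 scoreᵢ with N=1853: (622/1853)·0.6564 + (264/1853)·0.5679 + (627/1853)·0.5858 + (340/1853)·0.3976 = 0.572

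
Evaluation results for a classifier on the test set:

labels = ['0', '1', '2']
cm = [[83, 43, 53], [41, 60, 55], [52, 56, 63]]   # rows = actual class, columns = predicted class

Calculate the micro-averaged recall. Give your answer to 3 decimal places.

0.407

Micro-averaging pools counts across classes: ΣTP=206, ΣFP=300, ΣFN=300.
Micro-recall = TP/(TP+FN) on pooled counts = 0.407 (equals overall accuracy in single-label multiclass).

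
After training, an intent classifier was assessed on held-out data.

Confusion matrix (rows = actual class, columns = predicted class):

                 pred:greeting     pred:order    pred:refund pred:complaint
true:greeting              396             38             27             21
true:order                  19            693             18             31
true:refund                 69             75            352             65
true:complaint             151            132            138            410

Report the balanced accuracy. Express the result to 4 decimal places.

Balanced accuracy = mean of per-class recall.
  greeting: recall = 396/482 = 0.82158
  order: recall = 693/761 = 0.91064
  refund: recall = 352/561 = 0.62745
  complaint: recall = 410/831 = 0.49338
Mean = (0.82158 + 0.91064 + 0.62745 + 0.49338) / 4 = 0.7133

0.7133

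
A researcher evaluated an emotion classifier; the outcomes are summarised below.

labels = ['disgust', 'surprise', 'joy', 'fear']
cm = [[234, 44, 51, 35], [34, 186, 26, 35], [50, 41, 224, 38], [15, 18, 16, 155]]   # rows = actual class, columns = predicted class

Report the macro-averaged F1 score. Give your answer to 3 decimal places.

0.664

Per-class F1 score (2·TP/(2·TP+FP+FN)):
  disgust: TP=234, FP=34+50+15=99, FN=44+51+35=130 → 468/697 = 0.6714
  surprise: TP=186, FP=44+41+18=103, FN=34+26+35=95 → 372/570 = 0.6526
  joy: TP=224, FP=51+26+16=93, FN=50+41+38=129 → 448/670 = 0.6687
  fear: TP=155, FP=35+35+38=108, FN=15+18+16=49 → 310/467 = 0.6638
Macro-F1 score = mean = (0.6714 + 0.6526 + 0.6687 + 0.6638) / 4 = 0.664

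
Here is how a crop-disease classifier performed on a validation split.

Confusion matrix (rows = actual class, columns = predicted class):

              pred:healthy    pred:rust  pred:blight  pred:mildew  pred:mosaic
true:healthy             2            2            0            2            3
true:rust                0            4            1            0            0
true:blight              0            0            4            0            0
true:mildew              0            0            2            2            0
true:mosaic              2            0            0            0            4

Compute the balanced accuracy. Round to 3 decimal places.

Balanced accuracy = mean of per-class recall.
  healthy: recall = 2/9 = 0.2222
  rust: recall = 4/5 = 0.8000
  blight: recall = 4/4 = 1.0000
  mildew: recall = 2/4 = 0.5000
  mosaic: recall = 4/6 = 0.6667
Mean = (0.2222 + 0.8000 + 1.0000 + 0.5000 + 0.6667) / 5 = 0.638

0.638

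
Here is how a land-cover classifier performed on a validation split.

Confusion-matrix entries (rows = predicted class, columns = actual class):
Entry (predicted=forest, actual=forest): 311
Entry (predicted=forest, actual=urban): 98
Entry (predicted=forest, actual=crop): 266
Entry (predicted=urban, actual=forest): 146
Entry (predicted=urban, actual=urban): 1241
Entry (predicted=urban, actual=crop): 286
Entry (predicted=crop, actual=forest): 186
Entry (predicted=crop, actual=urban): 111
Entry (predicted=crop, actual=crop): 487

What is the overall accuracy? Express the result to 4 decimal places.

0.6510

Accuracy = trace / total = (311+1241+487=2039) / 3132 = 2039/3132 = 0.6510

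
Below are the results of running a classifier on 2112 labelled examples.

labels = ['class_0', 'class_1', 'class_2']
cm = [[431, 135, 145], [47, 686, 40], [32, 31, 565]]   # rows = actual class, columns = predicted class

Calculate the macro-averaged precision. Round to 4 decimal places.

0.8012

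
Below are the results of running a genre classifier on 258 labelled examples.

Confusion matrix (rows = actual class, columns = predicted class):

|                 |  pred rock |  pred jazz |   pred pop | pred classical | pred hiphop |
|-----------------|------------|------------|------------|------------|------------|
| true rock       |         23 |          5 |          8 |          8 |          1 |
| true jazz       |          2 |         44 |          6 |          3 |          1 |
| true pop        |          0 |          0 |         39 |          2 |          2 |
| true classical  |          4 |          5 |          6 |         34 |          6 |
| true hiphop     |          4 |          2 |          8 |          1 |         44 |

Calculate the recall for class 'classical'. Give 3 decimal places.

0.618

One-vs-rest for 'classical': TP = diagonal; FP = other classes predicted 'classical'; FN = 'classical' predicted as other.
recall = TP/(TP+FN).
classical: TP=34, FN=4+5+6+6=21 → 34/55 = 0.6182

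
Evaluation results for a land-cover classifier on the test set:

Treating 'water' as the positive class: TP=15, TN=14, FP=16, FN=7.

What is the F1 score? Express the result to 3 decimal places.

0.566

Precision = TP/(TP+FP) = 15/31 = 0.4839
Recall = TP/(TP+FN) = 15/22 = 0.6818
F1 = 2·TP/(2·TP+FP+FN) = 30/53 = 0.566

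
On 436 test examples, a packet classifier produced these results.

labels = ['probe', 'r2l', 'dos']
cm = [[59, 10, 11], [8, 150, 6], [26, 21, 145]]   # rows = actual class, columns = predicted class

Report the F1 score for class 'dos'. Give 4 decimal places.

One-vs-rest for 'dos': TP = diagonal; FP = other classes predicted 'dos'; FN = 'dos' predicted as other.
F1 score = 2·TP/(2·TP+FP+FN).
dos: TP=145, FP=11+6=17, FN=26+21=47 → 290/354 = 0.81921

0.8192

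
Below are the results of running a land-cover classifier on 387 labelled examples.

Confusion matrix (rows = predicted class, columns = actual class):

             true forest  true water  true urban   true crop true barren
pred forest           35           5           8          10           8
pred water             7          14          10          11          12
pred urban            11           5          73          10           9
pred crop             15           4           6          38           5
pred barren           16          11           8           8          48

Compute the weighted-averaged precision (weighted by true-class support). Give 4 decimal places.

Per-class precision (TP/(TP+FP)):
  forest: TP=35, FP=5+8+10+8=31 → 35/66 = 0.53030
  water: TP=14, FP=7+10+11+12=40 → 14/54 = 0.25926
  urban: TP=73, FP=11+5+10+9=35 → 73/108 = 0.67593
  crop: TP=38, FP=15+4+6+5=30 → 38/68 = 0.55882
  barren: TP=48, FP=16+11+8+8=43 → 48/91 = 0.52747
Weighted-precision = Σ (supportᵢ/N)·precisionᵢ with N=387: (84/387)·0.53030 + (39/387)·0.25926 + (105/387)·0.67593 + (77/387)·0.55882 + (82/387)·0.52747 = 0.5476

0.5476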